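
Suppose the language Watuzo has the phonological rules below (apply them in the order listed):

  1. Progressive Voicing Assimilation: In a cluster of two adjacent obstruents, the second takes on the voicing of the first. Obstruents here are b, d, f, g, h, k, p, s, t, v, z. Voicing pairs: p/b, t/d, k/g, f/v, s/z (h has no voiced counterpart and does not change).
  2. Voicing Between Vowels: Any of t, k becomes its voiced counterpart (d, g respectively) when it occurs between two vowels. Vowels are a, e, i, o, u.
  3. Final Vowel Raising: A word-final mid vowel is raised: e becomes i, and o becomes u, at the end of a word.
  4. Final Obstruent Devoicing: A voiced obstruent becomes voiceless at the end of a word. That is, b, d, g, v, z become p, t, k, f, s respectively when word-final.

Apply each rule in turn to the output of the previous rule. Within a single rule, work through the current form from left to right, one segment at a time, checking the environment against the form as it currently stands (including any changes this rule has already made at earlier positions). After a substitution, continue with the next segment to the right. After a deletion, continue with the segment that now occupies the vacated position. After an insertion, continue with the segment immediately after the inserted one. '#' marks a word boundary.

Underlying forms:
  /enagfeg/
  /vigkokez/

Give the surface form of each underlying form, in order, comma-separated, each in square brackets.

/enagfeg/:
  1 Progressive Voicing Assimilation: [enagfeg] → [enagveg]
  2 Voicing Between Vowels: no change — [enagveg]
  3 Final Vowel Raising: no change — [enagveg]
  4 Final Obstruent Devoicing: [enagveg] → [enagvek]
/vigkokez/:
  1 Progressive Voicing Assimilation: [vigkokez] → [viggokez]
  2 Voicing Between Vowels: [viggokez] → [viggogez]
  3 Final Vowel Raising: no change — [viggogez]
  4 Final Obstruent Devoicing: [viggogez] → [viggoges]

[enagvek], [viggoges]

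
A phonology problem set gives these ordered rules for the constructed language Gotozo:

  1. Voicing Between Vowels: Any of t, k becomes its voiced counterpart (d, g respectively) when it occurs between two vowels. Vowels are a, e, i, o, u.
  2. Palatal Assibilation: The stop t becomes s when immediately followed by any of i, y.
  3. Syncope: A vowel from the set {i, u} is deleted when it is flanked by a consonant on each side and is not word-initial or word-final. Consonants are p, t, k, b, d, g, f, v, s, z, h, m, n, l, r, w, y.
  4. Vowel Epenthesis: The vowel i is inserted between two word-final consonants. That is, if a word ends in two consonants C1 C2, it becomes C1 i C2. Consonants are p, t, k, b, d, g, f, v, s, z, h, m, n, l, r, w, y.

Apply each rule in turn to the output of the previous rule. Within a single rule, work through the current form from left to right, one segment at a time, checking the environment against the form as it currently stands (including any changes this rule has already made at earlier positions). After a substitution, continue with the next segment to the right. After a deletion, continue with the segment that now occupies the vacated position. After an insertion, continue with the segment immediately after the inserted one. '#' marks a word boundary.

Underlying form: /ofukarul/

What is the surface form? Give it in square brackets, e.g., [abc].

1 Voicing Between Vowels: [ofukarul] → [ofugarul]
2 Palatal Assibilation: no change — [ofugarul]
3 Syncope: [ofugarul] → [ofgarl]
4 Vowel Epenthesis: [ofgarl] → [ofgaril]

[ofgaril]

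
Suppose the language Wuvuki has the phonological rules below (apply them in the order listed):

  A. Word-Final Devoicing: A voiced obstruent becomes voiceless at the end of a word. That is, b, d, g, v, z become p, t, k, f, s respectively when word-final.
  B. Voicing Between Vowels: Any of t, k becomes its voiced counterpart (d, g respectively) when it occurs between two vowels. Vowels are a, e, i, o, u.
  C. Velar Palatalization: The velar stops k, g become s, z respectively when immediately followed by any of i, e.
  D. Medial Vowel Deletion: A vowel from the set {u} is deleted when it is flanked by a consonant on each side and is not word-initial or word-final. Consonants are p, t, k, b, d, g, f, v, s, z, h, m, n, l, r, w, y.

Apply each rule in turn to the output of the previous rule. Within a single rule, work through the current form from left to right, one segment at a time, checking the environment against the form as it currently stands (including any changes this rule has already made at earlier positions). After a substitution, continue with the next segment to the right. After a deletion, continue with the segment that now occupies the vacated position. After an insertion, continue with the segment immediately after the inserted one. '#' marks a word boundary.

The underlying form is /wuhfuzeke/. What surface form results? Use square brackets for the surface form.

A Word-Final Devoicing: no change — [wuhfuzeke]
B Voicing Between Vowels: [wuhfuzeke] → [wuhfuzege]
C Velar Palatalization: [wuhfuzege] → [wuhfuzeze]
D Medial Vowel Deletion: [wuhfuzeze] → [whfzeze]

[whfzeze]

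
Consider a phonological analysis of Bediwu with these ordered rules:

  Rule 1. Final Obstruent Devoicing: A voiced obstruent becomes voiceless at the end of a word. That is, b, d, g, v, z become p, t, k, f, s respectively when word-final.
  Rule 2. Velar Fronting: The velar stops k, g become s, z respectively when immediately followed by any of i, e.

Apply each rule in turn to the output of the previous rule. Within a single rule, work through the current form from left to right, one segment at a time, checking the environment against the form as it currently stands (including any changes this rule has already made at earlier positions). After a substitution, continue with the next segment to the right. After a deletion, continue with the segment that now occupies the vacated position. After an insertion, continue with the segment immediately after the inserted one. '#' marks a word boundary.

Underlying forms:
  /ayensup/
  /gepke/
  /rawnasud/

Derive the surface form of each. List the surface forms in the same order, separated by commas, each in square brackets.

[ayensup], [zepse], [rawnasut]

/ayensup/:
  Rule 1 Final Obstruent Devoicing: no change — [ayensup]
  Rule 2 Velar Fronting: no change — [ayensup]
/gepke/:
  Rule 1 Final Obstruent Devoicing: no change — [gepke]
  Rule 2 Velar Fronting: [gepke] → [zepse]
/rawnasud/:
  Rule 1 Final Obstruent Devoicing: [rawnasud] → [rawnasut]
  Rule 2 Velar Fronting: no change — [rawnasut]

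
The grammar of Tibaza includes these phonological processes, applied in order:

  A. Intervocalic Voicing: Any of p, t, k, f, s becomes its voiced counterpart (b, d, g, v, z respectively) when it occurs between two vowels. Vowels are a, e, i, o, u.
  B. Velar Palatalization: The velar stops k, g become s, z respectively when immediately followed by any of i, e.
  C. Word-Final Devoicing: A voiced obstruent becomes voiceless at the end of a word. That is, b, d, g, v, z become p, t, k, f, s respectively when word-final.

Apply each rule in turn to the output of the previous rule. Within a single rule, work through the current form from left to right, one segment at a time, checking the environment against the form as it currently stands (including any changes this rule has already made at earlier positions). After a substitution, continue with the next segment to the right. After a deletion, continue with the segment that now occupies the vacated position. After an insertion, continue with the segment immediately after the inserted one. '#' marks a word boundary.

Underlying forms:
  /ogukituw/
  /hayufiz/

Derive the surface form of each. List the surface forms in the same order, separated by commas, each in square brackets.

/ogukituw/:
  A Intervocalic Voicing: [ogukituw] → [ogugiduw]
  B Velar Palatalization: [ogugiduw] → [oguziduw]
  C Word-Final Devoicing: no change — [oguziduw]
/hayufiz/:
  A Intervocalic Voicing: [hayufiz] → [hayuviz]
  B Velar Palatalization: no change — [hayuviz]
  C Word-Final Devoicing: [hayuviz] → [hayuvis]

[oguziduw], [hayuvis]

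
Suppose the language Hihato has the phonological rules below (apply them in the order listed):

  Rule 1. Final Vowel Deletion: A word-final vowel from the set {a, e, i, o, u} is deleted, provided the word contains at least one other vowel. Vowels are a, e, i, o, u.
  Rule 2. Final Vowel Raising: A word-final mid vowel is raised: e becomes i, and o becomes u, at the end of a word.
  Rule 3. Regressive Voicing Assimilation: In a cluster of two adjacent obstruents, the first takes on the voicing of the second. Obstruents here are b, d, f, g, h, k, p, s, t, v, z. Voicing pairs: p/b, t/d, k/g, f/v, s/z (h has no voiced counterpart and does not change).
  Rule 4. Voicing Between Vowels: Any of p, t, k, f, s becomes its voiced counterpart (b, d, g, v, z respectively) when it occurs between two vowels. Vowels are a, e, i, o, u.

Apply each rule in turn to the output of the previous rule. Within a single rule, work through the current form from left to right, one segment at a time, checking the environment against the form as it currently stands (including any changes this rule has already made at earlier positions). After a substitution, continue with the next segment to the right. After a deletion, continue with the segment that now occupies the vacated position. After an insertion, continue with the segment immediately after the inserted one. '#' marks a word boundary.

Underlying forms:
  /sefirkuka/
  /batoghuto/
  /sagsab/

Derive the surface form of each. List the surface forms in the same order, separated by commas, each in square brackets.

[sevirkuk], [badokhut], [saksab]

/sefirkuka/:
  Rule 1 Final Vowel Deletion: [sefirkuka] → [sefirkuk]
  Rule 2 Final Vowel Raising: no change — [sefirkuk]
  Rule 3 Regressive Voicing Assimilation: no change — [sefirkuk]
  Rule 4 Voicing Between Vowels: [sefirkuk] → [sevirkuk]
/batoghuto/:
  Rule 1 Final Vowel Deletion: [batoghuto] → [batoghut]
  Rule 2 Final Vowel Raising: no change — [batoghut]
  Rule 3 Regressive Voicing Assimilation: [batoghut] → [batokhut]
  Rule 4 Voicing Between Vowels: [batokhut] → [badokhut]
/sagsab/:
  Rule 1 Final Vowel Deletion: no change — [sagsab]
  Rule 2 Final Vowel Raising: no change — [sagsab]
  Rule 3 Regressive Voicing Assimilation: [sagsab] → [saksab]
  Rule 4 Voicing Between Vowels: no change — [saksab]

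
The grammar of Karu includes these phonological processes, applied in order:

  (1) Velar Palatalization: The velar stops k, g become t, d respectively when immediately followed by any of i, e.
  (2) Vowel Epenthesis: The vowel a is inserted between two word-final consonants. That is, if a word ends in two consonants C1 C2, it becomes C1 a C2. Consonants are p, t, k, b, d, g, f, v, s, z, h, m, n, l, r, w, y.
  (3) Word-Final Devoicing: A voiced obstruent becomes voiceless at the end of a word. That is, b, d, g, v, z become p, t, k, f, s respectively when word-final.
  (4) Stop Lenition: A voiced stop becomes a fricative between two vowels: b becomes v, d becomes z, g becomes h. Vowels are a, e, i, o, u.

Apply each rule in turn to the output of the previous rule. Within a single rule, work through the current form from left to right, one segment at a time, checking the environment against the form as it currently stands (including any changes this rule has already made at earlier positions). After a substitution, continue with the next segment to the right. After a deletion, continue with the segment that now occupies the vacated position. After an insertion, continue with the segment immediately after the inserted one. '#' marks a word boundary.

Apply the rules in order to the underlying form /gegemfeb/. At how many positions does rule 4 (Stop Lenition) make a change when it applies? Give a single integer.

(1) Velar Palatalization: [gegemfeb] → [dedemfeb]
(2) Vowel Epenthesis: no change — [dedemfeb]
(3) Word-Final Devoicing: [dedemfeb] → [dedemfep]
(4) Stop Lenition: [dedemfep] → [dezemfep]
Rule 4 changed 1 position(s).

1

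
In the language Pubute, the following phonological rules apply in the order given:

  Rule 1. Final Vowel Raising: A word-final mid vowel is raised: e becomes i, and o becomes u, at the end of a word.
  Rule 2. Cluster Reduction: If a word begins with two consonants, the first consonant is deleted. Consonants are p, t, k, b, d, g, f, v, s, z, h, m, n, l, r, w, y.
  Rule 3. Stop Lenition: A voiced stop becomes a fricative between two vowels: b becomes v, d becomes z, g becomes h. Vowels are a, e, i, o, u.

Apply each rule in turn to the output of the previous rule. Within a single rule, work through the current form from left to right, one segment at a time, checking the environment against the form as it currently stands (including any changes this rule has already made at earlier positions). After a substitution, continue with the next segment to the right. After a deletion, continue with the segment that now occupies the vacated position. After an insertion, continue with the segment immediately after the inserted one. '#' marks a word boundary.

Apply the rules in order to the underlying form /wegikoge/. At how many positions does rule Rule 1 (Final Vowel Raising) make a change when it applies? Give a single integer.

Rule 1 Final Vowel Raising: [wegikoge] → [wegikogi]
Rule 2 Cluster Reduction: no change — [wegikogi]
Rule 3 Stop Lenition: [wegikogi] → [wehikohi]
Rule Rule 1 changed 1 position(s).

1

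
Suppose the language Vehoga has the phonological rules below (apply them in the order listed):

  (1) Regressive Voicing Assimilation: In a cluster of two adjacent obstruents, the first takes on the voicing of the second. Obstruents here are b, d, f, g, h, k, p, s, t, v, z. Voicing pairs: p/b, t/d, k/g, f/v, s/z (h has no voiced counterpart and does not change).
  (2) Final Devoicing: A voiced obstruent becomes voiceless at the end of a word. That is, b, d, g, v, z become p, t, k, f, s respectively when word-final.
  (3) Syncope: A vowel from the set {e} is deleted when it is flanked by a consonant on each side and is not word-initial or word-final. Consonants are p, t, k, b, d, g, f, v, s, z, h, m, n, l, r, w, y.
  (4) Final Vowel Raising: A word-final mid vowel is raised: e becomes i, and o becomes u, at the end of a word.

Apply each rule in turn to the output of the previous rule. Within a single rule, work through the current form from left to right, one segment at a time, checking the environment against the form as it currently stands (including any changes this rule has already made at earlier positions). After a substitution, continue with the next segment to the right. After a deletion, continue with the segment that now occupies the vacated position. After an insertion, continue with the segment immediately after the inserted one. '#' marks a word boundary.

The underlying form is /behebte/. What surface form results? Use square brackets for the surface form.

[bhpti]

(1) Regressive Voicing Assimilation: [behebte] → [behepte]
(2) Final Devoicing: no change — [behepte]
(3) Syncope: [behepte] → [bhpte]
(4) Final Vowel Raising: [bhpte] → [bhpti]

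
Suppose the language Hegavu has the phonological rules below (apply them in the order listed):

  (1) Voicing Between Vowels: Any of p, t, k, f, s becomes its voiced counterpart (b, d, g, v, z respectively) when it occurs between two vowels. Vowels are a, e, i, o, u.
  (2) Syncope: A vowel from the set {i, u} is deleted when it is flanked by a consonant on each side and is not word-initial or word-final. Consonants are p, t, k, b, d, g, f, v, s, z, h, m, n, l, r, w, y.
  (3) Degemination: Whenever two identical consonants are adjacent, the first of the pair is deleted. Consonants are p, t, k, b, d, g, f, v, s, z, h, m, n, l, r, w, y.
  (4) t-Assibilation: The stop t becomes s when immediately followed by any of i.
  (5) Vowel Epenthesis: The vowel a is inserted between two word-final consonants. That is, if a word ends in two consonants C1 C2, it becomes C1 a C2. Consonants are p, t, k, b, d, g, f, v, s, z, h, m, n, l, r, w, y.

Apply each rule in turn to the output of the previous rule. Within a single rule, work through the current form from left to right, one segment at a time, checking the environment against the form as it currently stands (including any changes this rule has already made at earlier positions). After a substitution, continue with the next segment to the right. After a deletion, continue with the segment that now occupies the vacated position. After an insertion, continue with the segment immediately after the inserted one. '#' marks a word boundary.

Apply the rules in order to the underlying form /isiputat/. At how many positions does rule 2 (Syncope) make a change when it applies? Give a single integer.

(1) Voicing Between Vowels: [isiputat] → [izibudat]
(2) Syncope: [izibudat] → [izbdat]
(3) Degemination: no change — [izbdat]
(4) t-Assibilation: no change — [izbdat]
(5) Vowel Epenthesis: no change — [izbdat]
Rule 2 changed 2 position(s).

2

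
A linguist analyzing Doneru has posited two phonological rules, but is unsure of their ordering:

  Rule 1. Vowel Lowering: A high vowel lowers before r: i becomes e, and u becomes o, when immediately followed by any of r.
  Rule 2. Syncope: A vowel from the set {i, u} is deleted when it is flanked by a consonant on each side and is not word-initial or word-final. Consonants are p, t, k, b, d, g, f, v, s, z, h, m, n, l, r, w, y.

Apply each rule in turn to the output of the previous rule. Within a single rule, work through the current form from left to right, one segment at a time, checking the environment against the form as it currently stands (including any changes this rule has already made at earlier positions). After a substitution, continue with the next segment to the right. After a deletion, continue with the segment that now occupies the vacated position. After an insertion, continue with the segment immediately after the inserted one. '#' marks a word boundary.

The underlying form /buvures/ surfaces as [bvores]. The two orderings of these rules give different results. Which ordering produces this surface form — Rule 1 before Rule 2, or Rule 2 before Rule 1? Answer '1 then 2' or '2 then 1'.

Order 1 then 2:
  1 Vowel Lowering: [buvures] → [buvores]
  2 Syncope: [buvores] → [bvores]
  result: [bvores]
Order 2 then 1:
  2 Syncope: [buvures] → [bvres]
  1 Vowel Lowering: no change — [bvres]
  result: [bvres]

1 then 2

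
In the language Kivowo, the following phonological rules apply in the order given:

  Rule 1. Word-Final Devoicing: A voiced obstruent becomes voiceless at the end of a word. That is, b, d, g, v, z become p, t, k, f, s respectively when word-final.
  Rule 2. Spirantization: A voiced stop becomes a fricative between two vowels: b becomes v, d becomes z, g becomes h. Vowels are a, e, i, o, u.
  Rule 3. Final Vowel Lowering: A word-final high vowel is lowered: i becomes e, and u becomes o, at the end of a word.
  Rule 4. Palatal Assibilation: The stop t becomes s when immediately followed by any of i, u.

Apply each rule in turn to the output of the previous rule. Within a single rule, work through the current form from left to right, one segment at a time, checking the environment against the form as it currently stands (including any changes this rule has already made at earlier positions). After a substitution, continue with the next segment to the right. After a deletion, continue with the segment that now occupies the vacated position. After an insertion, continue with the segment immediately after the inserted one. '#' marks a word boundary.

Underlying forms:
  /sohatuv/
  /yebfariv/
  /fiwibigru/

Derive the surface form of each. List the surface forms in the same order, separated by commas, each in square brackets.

[sohasuf], [yebfarif], [fiwivigro]

/sohatuv/:
  Rule 1 Word-Final Devoicing: [sohatuv] → [sohatuf]
  Rule 2 Spirantization: no change — [sohatuf]
  Rule 3 Final Vowel Lowering: no change — [sohatuf]
  Rule 4 Palatal Assibilation: [sohatuf] → [sohasuf]
/yebfariv/:
  Rule 1 Word-Final Devoicing: [yebfariv] → [yebfarif]
  Rule 2 Spirantization: no change — [yebfarif]
  Rule 3 Final Vowel Lowering: no change — [yebfarif]
  Rule 4 Palatal Assibilation: no change — [yebfarif]
/fiwibigru/:
  Rule 1 Word-Final Devoicing: no change — [fiwibigru]
  Rule 2 Spirantization: [fiwibigru] → [fiwivigru]
  Rule 3 Final Vowel Lowering: [fiwivigru] → [fiwivigro]
  Rule 4 Palatal Assibilation: no change — [fiwivigro]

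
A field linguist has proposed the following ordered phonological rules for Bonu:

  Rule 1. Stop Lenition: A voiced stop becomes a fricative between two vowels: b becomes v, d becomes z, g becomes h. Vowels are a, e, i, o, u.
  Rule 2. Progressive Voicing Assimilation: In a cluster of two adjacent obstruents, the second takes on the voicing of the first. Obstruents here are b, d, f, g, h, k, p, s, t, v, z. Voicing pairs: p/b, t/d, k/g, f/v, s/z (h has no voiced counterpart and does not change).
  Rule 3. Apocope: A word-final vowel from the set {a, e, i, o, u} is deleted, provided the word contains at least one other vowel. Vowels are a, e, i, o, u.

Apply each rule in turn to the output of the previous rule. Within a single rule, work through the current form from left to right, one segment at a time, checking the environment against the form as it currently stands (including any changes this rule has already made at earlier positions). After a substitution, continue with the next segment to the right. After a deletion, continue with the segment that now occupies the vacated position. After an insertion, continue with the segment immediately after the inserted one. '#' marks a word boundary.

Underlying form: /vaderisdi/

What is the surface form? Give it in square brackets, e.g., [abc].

[vazerist]

Rule 1 Stop Lenition: [vaderisdi] → [vazerisdi]
Rule 2 Progressive Voicing Assimilation: [vazerisdi] → [vazeristi]
Rule 3 Apocope: [vazeristi] → [vazerist]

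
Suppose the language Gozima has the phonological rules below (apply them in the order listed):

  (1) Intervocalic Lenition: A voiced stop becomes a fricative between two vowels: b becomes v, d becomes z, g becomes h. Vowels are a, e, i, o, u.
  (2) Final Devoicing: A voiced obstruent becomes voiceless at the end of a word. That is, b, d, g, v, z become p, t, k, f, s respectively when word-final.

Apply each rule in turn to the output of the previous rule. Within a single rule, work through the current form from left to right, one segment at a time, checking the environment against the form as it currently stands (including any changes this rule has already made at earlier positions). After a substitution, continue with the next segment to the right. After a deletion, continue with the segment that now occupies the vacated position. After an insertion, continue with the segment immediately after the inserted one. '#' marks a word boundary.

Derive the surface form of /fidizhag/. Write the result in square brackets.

[fizizhak]

(1) Intervocalic Lenition: [fidizhag] → [fizizhag]
(2) Final Devoicing: [fizizhag] → [fizizhak]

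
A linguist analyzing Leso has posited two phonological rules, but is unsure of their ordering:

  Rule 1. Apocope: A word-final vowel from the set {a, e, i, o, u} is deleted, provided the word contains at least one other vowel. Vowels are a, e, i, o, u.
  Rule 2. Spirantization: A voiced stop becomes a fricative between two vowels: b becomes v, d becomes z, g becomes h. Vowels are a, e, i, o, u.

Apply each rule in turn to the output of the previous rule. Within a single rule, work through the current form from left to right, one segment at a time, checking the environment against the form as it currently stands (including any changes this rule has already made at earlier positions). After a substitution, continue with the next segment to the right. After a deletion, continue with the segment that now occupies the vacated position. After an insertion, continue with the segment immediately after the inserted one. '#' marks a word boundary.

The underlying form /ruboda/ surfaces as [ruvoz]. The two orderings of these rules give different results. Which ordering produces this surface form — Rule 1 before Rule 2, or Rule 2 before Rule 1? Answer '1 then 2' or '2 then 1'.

Order 1 then 2:
  1 Apocope: [ruboda] → [rubod]
  2 Spirantization: [rubod] → [ruvod]
  result: [ruvod]
Order 2 then 1:
  2 Spirantization: [ruboda] → [ruvoza]
  1 Apocope: [ruvoza] → [ruvoz]
  result: [ruvoz]

2 then 1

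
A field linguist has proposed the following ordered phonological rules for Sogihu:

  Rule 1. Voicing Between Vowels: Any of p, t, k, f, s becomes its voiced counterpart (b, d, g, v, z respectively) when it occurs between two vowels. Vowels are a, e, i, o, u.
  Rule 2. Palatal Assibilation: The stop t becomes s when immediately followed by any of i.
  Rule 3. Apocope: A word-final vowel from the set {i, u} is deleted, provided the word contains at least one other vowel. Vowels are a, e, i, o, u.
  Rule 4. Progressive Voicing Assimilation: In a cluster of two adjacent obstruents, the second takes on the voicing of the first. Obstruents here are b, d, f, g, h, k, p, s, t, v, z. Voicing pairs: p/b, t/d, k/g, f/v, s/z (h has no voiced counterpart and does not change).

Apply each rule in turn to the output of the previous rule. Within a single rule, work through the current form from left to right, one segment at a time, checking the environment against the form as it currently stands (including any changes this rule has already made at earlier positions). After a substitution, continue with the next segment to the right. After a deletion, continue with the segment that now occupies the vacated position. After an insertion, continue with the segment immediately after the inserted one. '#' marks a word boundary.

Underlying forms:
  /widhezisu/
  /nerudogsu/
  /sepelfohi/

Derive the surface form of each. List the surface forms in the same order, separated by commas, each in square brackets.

/widhezisu/:
  Rule 1 Voicing Between Vowels: [widhezisu] → [widhezizu]
  Rule 2 Palatal Assibilation: no change — [widhezizu]
  Rule 3 Apocope: [widhezizu] → [widheziz]
  Rule 4 Progressive Voicing Assimilation: no change — [widheziz]
/nerudogsu/:
  Rule 1 Voicing Between Vowels: no change — [nerudogsu]
  Rule 2 Palatal Assibilation: no change — [nerudogsu]
  Rule 3 Apocope: [nerudogsu] → [nerudogs]
  Rule 4 Progressive Voicing Assimilation: [nerudogs] → [nerudogz]
/sepelfohi/:
  Rule 1 Voicing Between Vowels: [sepelfohi] → [sebelfohi]
  Rule 2 Palatal Assibilation: no change — [sebelfohi]
  Rule 3 Apocope: [sebelfohi] → [sebelfoh]
  Rule 4 Progressive Voicing Assimilation: no change — [sebelfoh]

[widheziz], [nerudogz], [sebelfoh]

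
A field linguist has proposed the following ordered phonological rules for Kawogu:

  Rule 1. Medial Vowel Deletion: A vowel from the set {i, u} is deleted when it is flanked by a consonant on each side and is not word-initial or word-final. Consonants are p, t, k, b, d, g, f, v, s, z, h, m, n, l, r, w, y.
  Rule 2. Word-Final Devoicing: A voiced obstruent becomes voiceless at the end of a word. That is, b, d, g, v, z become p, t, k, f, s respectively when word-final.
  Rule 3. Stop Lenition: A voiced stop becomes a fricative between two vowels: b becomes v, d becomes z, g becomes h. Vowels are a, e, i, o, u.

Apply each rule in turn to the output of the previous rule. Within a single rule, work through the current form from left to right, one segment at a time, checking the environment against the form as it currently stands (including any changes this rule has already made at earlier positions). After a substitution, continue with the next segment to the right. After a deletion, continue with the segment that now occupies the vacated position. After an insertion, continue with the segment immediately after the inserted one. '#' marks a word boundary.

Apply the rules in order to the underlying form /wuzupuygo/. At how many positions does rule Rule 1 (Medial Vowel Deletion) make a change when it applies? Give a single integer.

3

Rule 1 Medial Vowel Deletion: [wuzupuygo] → [wzpygo]
Rule 2 Word-Final Devoicing: no change — [wzpygo]
Rule 3 Stop Lenition: no change — [wzpygo]
Rule Rule 1 changed 3 position(s).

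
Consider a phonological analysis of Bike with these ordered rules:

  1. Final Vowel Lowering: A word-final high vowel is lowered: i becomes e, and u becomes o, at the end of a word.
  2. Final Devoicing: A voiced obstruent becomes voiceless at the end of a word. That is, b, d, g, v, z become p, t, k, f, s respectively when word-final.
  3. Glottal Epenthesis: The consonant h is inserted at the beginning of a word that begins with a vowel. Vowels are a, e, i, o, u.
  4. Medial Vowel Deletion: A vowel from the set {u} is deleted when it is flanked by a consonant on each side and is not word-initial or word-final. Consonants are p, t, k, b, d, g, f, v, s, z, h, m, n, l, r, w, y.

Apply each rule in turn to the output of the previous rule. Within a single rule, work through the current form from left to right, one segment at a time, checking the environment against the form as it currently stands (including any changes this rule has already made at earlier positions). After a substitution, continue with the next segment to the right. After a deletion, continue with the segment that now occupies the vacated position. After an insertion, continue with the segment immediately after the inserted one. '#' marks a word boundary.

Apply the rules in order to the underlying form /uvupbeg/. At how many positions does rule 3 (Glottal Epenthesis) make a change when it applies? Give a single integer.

1

1 Final Vowel Lowering: no change — [uvupbeg]
2 Final Devoicing: [uvupbeg] → [uvupbek]
3 Glottal Epenthesis: [uvupbek] → [huvupbek]
4 Medial Vowel Deletion: [huvupbek] → [hvpbek]
Rule 3 changed 1 position(s).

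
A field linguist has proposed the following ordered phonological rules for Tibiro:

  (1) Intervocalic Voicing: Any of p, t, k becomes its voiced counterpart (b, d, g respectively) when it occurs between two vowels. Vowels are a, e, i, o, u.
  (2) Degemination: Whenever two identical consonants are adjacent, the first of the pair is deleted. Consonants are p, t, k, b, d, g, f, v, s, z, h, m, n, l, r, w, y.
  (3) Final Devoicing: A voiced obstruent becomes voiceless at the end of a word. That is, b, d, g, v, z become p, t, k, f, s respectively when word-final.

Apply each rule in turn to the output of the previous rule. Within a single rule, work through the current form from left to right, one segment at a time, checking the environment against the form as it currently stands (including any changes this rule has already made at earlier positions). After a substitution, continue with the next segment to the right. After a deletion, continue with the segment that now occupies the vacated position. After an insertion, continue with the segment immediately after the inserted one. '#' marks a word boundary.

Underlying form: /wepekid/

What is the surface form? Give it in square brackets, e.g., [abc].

(1) Intervocalic Voicing: [wepekid] → [webegid]
(2) Degemination: no change — [webegid]
(3) Final Devoicing: [webegid] → [webegit]

[webegit]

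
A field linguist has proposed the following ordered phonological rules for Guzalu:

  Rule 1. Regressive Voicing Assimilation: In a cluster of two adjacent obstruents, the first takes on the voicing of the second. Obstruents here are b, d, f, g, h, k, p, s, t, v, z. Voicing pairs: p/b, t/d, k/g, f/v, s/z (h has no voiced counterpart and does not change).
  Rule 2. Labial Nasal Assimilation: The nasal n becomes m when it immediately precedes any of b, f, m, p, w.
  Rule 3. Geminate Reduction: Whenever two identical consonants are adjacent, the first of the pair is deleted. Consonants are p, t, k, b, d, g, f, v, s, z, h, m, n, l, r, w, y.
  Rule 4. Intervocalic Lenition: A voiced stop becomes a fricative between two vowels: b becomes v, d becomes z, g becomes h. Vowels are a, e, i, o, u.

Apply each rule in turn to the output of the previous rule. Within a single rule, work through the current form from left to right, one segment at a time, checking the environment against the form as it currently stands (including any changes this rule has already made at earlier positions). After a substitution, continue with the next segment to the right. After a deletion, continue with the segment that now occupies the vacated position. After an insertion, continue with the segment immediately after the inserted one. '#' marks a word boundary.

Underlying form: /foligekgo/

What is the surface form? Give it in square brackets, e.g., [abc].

Rule 1 Regressive Voicing Assimilation: [foligekgo] → [foligeggo]
Rule 2 Labial Nasal Assimilation: no change — [foligeggo]
Rule 3 Geminate Reduction: [foligeggo] → [foligego]
Rule 4 Intervocalic Lenition: [foligego] → [foliheho]

[foliheho]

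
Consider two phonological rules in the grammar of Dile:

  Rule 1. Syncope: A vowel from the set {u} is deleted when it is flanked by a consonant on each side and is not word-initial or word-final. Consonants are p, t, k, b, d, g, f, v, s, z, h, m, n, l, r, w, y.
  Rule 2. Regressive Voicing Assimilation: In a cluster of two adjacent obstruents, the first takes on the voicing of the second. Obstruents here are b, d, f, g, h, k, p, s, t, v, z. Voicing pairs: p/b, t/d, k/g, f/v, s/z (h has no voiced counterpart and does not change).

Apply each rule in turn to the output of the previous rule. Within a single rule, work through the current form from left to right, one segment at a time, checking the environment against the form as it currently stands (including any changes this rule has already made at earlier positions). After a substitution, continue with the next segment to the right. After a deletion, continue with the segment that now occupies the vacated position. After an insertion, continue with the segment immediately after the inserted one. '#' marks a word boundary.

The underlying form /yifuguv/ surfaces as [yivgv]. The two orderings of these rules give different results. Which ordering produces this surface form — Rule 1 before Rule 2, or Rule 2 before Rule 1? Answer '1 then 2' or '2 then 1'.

1 then 2

Order 1 then 2:
  1 Syncope: [yifuguv] → [yifgv]
  2 Regressive Voicing Assimilation: [yifgv] → [yivgv]
  result: [yivgv]
Order 2 then 1:
  2 Regressive Voicing Assimilation: no change — [yifuguv]
  1 Syncope: [yifuguv] → [yifgv]
  result: [yifgv]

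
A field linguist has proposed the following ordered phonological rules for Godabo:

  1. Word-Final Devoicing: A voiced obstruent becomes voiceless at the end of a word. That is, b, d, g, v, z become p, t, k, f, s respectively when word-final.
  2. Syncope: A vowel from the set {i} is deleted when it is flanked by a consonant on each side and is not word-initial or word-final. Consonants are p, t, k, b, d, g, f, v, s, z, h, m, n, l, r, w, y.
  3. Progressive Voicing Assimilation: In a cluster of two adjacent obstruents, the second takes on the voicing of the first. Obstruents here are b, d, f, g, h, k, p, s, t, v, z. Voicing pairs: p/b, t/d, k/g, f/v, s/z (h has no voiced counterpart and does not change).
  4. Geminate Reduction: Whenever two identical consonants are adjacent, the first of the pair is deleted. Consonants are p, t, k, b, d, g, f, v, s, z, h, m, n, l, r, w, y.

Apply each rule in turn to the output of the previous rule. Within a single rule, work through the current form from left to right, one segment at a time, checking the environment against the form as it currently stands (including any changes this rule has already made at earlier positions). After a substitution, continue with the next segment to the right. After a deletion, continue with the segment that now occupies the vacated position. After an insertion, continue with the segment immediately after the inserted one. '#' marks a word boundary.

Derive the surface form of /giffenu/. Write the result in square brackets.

[gvenu]

1 Word-Final Devoicing: no change — [giffenu]
2 Syncope: [giffenu] → [gffenu]
3 Progressive Voicing Assimilation: [gffenu] → [gvvenu]
4 Geminate Reduction: [gvvenu] → [gvenu]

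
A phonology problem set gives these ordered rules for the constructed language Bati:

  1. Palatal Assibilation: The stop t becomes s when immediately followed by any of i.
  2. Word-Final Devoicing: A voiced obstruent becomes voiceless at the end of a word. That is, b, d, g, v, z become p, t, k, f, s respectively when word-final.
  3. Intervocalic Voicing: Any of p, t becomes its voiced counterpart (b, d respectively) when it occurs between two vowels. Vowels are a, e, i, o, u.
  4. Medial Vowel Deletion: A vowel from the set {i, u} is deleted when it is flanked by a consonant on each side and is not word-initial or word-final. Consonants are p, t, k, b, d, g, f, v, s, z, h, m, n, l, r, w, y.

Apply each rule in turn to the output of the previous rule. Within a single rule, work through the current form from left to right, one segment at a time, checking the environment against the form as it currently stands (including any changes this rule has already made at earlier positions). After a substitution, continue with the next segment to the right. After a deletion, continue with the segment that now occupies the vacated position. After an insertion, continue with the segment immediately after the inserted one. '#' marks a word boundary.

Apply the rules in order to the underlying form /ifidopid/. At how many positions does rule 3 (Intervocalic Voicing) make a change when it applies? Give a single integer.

1 Palatal Assibilation: no change — [ifidopid]
2 Word-Final Devoicing: [ifidopid] → [ifidopit]
3 Intervocalic Voicing: [ifidopit] → [ifidobit]
4 Medial Vowel Deletion: [ifidobit] → [ifdobt]
Rule 3 changed 1 position(s).

1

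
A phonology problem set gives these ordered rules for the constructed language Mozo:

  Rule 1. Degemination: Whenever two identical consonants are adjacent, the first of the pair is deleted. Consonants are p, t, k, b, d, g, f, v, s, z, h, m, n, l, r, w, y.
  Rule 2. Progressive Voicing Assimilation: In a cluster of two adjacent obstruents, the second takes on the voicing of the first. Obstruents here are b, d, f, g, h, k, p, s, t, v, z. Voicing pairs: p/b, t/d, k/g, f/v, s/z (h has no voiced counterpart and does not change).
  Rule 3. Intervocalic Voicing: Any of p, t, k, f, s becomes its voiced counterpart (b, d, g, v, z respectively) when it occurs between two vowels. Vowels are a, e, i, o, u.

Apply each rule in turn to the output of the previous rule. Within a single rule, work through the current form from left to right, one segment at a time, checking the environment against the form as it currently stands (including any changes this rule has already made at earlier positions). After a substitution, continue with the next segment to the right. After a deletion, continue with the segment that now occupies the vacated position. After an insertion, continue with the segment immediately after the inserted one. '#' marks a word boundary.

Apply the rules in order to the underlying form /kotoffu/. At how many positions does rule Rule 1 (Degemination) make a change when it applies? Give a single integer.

Rule 1 Degemination: [kotoffu] → [kotofu]
Rule 2 Progressive Voicing Assimilation: no change — [kotofu]
Rule 3 Intervocalic Voicing: [kotofu] → [kodovu]
Rule Rule 1 changed 1 position(s).

1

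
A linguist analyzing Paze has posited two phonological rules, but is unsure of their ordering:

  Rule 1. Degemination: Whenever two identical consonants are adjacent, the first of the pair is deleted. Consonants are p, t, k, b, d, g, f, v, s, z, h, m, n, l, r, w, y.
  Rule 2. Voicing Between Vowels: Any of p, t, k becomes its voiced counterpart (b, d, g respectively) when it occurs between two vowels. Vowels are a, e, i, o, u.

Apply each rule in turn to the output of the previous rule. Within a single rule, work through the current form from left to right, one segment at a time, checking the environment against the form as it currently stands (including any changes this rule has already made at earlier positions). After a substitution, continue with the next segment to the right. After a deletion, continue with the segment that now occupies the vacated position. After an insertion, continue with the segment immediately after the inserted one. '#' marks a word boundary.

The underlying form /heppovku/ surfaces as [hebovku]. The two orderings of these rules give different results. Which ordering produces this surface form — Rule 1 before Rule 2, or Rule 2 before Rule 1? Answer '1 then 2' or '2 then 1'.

Order 1 then 2:
  1 Degemination: [heppovku] → [hepovku]
  2 Voicing Between Vowels: [hepovku] → [hebovku]
  result: [hebovku]
Order 2 then 1:
  2 Voicing Between Vowels: no change — [heppovku]
  1 Degemination: [heppovku] → [hepovku]
  result: [hepovku]

1 then 2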